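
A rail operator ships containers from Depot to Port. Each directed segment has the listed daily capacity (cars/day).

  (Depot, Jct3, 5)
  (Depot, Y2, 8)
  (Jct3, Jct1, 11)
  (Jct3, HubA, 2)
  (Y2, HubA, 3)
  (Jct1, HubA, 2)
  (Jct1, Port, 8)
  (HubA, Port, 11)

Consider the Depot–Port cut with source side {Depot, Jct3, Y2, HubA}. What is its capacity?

22

Edges leaving {Depot, Jct3, Y2, HubA}: Jct3→Jct1 (11), HubA→Port (11).
Cut capacity = 11 + 11 = 22.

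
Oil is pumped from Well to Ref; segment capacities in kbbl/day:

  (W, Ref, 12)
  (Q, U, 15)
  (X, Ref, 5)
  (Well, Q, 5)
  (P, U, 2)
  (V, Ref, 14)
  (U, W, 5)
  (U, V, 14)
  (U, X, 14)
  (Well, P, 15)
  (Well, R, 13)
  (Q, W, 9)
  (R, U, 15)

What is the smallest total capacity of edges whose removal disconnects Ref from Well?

Augment Well→Q→W→Ref: bottleneck 5, flow now 5.
Augment Well→P→U→V→Ref: bottleneck 2, flow now 7.
Augment Well→R→U→V→Ref: bottleneck 12, flow now 19.
Augment Well→R→U→W→Ref: bottleneck 1, flow now 20.
No augmenting path remains; maximum flow = 20.
By max-flow min-cut, the minimum cut capacity equals the max flow.
In the residual graph, reachable from Well: {Well, P}.
Min-cut edges: Well→Q (5), Well→R (13), P→U (2); capacity 5 + 13 + 2 = 20.

20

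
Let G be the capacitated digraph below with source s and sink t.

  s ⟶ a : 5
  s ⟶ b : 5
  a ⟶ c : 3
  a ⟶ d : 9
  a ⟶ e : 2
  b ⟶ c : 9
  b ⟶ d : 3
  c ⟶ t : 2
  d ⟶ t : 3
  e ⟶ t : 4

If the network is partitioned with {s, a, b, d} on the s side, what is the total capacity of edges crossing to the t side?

17

Edges leaving {s, a, b, d}: a→c (3), a→e (2), b→c (9), d→t (3).
Cut capacity = 3 + 2 + 9 + 3 = 17.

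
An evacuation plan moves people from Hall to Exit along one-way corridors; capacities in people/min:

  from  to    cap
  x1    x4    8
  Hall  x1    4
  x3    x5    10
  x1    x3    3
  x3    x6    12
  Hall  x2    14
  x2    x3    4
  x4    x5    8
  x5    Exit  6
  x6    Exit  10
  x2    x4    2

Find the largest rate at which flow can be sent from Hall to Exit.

10

Augment Hall→x1→x3→x5→Exit: bottleneck 3, flow now 3.
Augment Hall→x1→x4→x5→Exit: bottleneck 1, flow now 4.
Augment Hall→x2→x3→x5→Exit: bottleneck 2, flow now 6.
Augment Hall→x2→x3→x6→Exit: bottleneck 2, flow now 8.
Augment Hall→x2→x4→x5→x3→x6→Exit: bottleneck 2, flow now 10. (uses reverse residual edge)
No augmenting path remains; maximum flow = 10.
In the residual graph, reachable from Hall: {Hall, x2}.
Min-cut edges: Hall→x1 (4), x2→x3 (4), x2→x4 (2); capacity 4 + 4 + 2 = 10.
This cut is saturated, so no flow can exceed 10.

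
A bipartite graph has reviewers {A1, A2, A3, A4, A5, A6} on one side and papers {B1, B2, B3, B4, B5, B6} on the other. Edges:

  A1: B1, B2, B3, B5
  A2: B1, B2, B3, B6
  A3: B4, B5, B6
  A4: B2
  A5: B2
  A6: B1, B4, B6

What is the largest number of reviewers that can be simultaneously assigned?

5

Unit-capacity flow: source→left, listed edges, right→sink; max matching = max flow.
Augmenting path A1→B1 (+1); matched 1.
Augmenting path A2→B2 (+1); matched 2.
Augmenting path A3→B4 (+1); matched 3.
Augmenting path A6→B6 (+1); matched 4.
Augmenting path A4→B2→A2→B3 (+1); matched 5.
No augmenting path remains; maximum matching = 5.
König certificate: {A1, A2, A3, A6, B2} is a vertex cover of size 5 (every listed pair touches it), so no matching can be larger.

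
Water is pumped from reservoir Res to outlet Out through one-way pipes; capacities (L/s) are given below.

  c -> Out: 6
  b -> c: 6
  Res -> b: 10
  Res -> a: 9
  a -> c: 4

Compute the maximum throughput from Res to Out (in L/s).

Augment Res→a→c→Out: bottleneck 4, flow now 4.
Augment Res→b→c→Out: bottleneck 2, flow now 6.
No augmenting path remains; maximum flow = 6.
In the residual graph, reachable from Res: {Res, a, b, c}.
Min-cut edges: c→Out (6); capacity 6 = 6.
This cut is saturated, so no flow can exceed 6.

6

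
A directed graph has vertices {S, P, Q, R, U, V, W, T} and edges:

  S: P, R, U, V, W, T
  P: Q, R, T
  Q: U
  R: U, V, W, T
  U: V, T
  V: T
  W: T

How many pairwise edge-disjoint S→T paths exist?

6

Assign every edge capacity 1; by Menger, the answer equals the max flow.
Path S→T (+1); total 1.
Path S→P→T (+1); total 2.
Path S→R→T (+1); total 3.
Path S→U→T (+1); total 4.
Path S→V→T (+1); total 5.
Path S→W→T (+1); total 6.
No residual S→T path; max flow = 6.
Certifying cut of size 6: {S→P, S→R, S→T, S→U, S→V, S→W}.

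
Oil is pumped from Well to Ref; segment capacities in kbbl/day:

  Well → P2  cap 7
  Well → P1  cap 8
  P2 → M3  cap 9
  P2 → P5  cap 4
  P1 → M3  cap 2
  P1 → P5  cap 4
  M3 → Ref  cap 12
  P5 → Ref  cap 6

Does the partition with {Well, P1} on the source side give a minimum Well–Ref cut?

Yes — it is a minimum cut (capacity 13).

Given cut capacity: 7 + 2 + 4 = 13.
Augment Well→P2→M3→Ref: bottleneck 7, flow now 7.
Augment Well→P1→M3→Ref: bottleneck 2, flow now 9.
Augment Well→P1→P5→Ref: bottleneck 4, flow now 13.
No augmenting path remains; maximum flow = 13.
Cut capacity 13 equals the max flow, so it is a minimum cut.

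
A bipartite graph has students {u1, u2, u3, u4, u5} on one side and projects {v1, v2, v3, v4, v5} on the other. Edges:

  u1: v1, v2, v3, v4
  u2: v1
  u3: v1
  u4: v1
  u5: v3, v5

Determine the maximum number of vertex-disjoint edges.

Unit-capacity flow: source→left, listed edges, right→sink; max matching = max flow.
Augmenting path u1→v1 (+1); matched 1.
Augmenting path u5→v3 (+1); matched 2.
Augmenting path u2→v1→u1→v2 (+1); matched 3.
No augmenting path remains; maximum matching = 3.
König certificate: {u1, u5, v1} is a vertex cover of size 3 (every listed pair touches it), so no matching can be larger.

3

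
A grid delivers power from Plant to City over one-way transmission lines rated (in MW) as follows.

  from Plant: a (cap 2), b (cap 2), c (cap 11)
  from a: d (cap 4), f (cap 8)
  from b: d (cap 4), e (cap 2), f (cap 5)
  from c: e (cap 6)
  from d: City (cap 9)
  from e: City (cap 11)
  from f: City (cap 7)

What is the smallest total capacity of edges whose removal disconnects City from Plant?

10

Augment Plant→a→d→City: bottleneck 2, flow now 2.
Augment Plant→b→d→City: bottleneck 2, flow now 4.
Augment Plant→c→e→City: bottleneck 6, flow now 10.
No augmenting path remains; maximum flow = 10.
By max-flow min-cut, the minimum cut capacity equals the max flow.
In the residual graph, reachable from Plant: {Plant, c}.
Min-cut edges: Plant→a (2), Plant→b (2), c→e (6); capacity 2 + 2 + 6 = 10.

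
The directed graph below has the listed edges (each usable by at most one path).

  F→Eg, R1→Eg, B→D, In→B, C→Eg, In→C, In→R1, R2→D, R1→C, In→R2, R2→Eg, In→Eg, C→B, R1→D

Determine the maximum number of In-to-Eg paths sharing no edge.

4

Assign every edge capacity 1; by Menger, the answer equals the max flow.
Path In→Eg (+1); total 1.
Path In→R1→Eg (+1); total 2.
Path In→R2→Eg (+1); total 3.
Path In→C→Eg (+1); total 4.
No residual In→Eg path; max flow = 4.
Certifying cut of size 4: {In→C, In→Eg, In→R1, In→R2}.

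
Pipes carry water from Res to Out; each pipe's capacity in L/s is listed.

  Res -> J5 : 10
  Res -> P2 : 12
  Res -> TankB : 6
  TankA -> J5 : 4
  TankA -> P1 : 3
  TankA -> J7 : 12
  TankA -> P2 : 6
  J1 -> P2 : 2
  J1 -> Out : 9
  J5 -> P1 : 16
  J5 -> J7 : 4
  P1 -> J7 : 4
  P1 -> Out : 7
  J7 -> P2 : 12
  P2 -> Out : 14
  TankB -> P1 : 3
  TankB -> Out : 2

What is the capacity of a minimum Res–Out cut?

Augment Res→P2→Out: bottleneck 12, flow now 12.
Augment Res→TankB→Out: bottleneck 2, flow now 14.
Augment Res→J5→P1→Out: bottleneck 7, flow now 21.
Augment Res→J5→J7→P2→Out: bottleneck 2, flow now 23.
No augmenting path remains; maximum flow = 23.
By max-flow min-cut, the minimum cut capacity equals the max flow.
In the residual graph, reachable from Res: {Res, J5, P1, J7, P2, TankB}.
Min-cut edges: P1→Out (7), P2→Out (14), TankB→Out (2); capacity 7 + 14 + 2 = 23.

23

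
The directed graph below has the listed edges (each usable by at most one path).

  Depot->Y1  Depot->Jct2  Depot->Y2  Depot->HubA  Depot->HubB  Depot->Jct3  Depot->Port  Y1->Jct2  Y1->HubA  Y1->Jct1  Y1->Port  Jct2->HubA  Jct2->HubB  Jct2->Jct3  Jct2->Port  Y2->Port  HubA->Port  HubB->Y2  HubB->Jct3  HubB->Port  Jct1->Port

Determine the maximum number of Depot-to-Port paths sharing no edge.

6

Assign every edge capacity 1; by Menger, the answer equals the max flow.
Path Depot→Port (+1); total 1.
Path Depot→Y1→Port (+1); total 2.
Path Depot→Jct2→Port (+1); total 3.
Path Depot→Y2→Port (+1); total 4.
Path Depot→HubA→Port (+1); total 5.
Path Depot→HubB→Port (+1); total 6.
No residual Depot→Port path; max flow = 6.
Certifying cut of size 6: {Depot→HubA, Depot→HubB, Depot→Jct2, Depot→Port, Depot→Y1, Depot→Y2}.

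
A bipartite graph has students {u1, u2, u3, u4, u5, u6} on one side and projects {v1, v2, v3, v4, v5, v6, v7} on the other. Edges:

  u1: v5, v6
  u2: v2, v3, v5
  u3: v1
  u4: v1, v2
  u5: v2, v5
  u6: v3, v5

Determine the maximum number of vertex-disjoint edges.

5

Unit-capacity flow: source→left, listed edges, right→sink; max matching = max flow.
Augmenting path u1→v5 (+1); matched 1.
Augmenting path u2→v2 (+1); matched 2.
Augmenting path u3→v1 (+1); matched 3.
Augmenting path u6→v3 (+1); matched 4.
Augmenting path u5→v5→u1→v6 (+1); matched 5.
No augmenting path remains; maximum matching = 5.
König certificate: {u1, v1, v2, v3, v5} is a vertex cover of size 5 (every listed pair touches it), so no matching can be larger.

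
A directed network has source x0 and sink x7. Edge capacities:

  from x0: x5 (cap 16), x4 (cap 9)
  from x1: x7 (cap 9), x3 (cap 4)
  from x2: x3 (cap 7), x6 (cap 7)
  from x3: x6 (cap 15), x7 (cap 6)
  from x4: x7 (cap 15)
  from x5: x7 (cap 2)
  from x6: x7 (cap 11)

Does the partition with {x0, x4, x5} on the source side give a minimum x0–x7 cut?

No — its capacity is 17, but the minimum cut has capacity 11.

Given cut capacity: 15 + 2 = 17.
Augment x0→x4→x7: bottleneck 9, flow now 9.
Augment x0→x5→x7: bottleneck 2, flow now 11.
No augmenting path remains; maximum flow = 11.
In the residual graph, reachable from x0: {x0, x5}.
Min-cut edges: x0→x4 (9), x5→x7 (2); capacity 9 + 2 = 11.
Cut capacity 17 exceeds the max flow 11, so it is not minimum.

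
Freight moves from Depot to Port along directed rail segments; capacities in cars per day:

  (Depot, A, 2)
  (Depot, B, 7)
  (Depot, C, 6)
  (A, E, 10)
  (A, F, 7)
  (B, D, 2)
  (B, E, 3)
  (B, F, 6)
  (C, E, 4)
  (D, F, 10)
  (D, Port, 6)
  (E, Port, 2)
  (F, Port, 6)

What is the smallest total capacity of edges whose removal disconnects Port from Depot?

Augment Depot→A→E→Port: bottleneck 2, flow now 2.
Augment Depot→B→D→Port: bottleneck 2, flow now 4.
Augment Depot→B→F→Port: bottleneck 5, flow now 9.
Augment Depot→C→E→A→F→Port: bottleneck 1, flow now 10. (uses reverse residual edge)
No augmenting path remains; maximum flow = 10.
By max-flow min-cut, the minimum cut capacity equals the max flow.
In the residual graph, reachable from Depot: {Depot, A, B, C, E, F}.
Min-cut edges: B→D (2), E→Port (2), F→Port (6); capacity 2 + 2 + 6 = 10.

10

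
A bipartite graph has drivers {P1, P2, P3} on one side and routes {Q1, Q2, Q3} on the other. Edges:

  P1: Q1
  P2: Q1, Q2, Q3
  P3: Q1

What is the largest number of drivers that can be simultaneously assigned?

2

Unit-capacity flow: source→left, listed edges, right→sink; max matching = max flow.
Augmenting path P1→Q1 (+1); matched 1.
Augmenting path P2→Q2 (+1); matched 2.
No augmenting path remains; maximum matching = 2.
König certificate: {P2, Q1} is a vertex cover of size 2 (every listed pair touches it), so no matching can be larger.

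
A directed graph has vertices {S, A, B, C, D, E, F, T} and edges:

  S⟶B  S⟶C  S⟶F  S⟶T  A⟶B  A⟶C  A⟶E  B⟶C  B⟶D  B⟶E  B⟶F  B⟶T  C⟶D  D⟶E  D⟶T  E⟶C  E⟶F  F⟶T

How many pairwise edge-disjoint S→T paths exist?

Assign every edge capacity 1; by Menger, the answer equals the max flow.
Path S→T (+1); total 1.
Path S→B→T (+1); total 2.
Path S→F→T (+1); total 3.
Path S→C→D→T (+1); total 4.
No residual S→T path; max flow = 4.
Certifying cut of size 4: {S→B, S→C, S→F, S→T}.

4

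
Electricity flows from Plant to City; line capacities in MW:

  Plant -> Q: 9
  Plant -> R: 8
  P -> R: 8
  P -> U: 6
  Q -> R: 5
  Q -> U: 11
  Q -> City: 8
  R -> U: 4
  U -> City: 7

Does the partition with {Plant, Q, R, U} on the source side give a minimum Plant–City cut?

No — its capacity is 15, but the minimum cut has capacity 13.

Given cut capacity: 8 + 7 = 15.
Augment Plant→Q→City: bottleneck 8, flow now 8.
Augment Plant→Q→U→City: bottleneck 1, flow now 9.
Augment Plant→R→U→City: bottleneck 4, flow now 13.
No augmenting path remains; maximum flow = 13.
In the residual graph, reachable from Plant: {Plant, R}.
Min-cut edges: Plant→Q (9), R→U (4); capacity 9 + 4 = 13.
Cut capacity 15 exceeds the max flow 13, so it is not minimum.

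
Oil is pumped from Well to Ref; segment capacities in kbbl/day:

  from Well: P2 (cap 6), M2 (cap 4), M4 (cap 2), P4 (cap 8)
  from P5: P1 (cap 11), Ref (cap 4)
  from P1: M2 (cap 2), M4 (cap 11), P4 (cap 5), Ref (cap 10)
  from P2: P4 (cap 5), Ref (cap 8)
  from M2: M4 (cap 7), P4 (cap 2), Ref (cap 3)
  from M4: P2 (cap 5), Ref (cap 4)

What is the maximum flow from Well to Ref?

12

Augment Well→P2→Ref: bottleneck 6, flow now 6.
Augment Well→M2→Ref: bottleneck 3, flow now 9.
Augment Well→M4→Ref: bottleneck 2, flow now 11.
Augment Well→M2→M4→Ref: bottleneck 1, flow now 12.
No augmenting path remains; maximum flow = 12.
In the residual graph, reachable from Well: {Well, P4}.
Min-cut edges: Well→P2 (6), Well→M2 (4), Well→M4 (2); capacity 6 + 4 + 2 = 12.
This cut is saturated, so no flow can exceed 12.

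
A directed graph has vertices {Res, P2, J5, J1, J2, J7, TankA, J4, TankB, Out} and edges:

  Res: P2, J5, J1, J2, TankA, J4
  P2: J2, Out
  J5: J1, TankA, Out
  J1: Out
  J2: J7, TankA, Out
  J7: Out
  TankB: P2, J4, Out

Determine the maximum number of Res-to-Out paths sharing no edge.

4

Assign every edge capacity 1; by Menger, the answer equals the max flow.
Path Res→P2→Out (+1); total 1.
Path Res→J5→Out (+1); total 2.
Path Res→J1→Out (+1); total 3.
Path Res→J2→Out (+1); total 4.
No residual Res→Out path; max flow = 4.
Certifying cut of size 4: {Res→J1, Res→J2, Res→J5, Res→P2}.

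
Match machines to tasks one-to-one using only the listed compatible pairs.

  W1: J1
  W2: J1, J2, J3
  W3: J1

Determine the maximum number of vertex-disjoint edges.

Unit-capacity flow: source→left, listed edges, right→sink; max matching = max flow.
Augmenting path W1→J1 (+1); matched 1.
Augmenting path W2→J2 (+1); matched 2.
No augmenting path remains; maximum matching = 2.
König certificate: {W2, J1} is a vertex cover of size 2 (every listed pair touches it), so no matching can be larger.

2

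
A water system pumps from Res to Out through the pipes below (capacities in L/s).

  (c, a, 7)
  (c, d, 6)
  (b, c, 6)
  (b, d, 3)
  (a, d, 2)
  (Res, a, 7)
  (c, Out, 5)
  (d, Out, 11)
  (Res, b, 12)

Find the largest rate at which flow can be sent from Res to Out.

11

Augment Res→a→d→Out: bottleneck 2, flow now 2.
Augment Res→b→c→Out: bottleneck 5, flow now 7.
Augment Res→b→d→Out: bottleneck 3, flow now 10.
Augment Res→b→c→d→Out: bottleneck 1, flow now 11.
No augmenting path remains; maximum flow = 11.
In the residual graph, reachable from Res: {Res, a, b}.
Min-cut edges: a→d (2), b→c (6), b→d (3); capacity 2 + 6 + 3 = 11.
This cut is saturated, so no flow can exceed 11.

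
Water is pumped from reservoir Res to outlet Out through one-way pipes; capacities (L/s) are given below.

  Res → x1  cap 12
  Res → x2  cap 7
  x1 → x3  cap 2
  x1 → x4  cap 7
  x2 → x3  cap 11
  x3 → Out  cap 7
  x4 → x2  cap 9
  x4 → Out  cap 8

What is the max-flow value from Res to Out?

14

Augment Res→x1→x3→Out: bottleneck 2, flow now 2.
Augment Res→x1→x4→Out: bottleneck 7, flow now 9.
Augment Res→x2→x3→Out: bottleneck 5, flow now 14.
No augmenting path remains; maximum flow = 14.
In the residual graph, reachable from Res: {Res, x1, x2, x3}.
Min-cut edges: x1→x4 (7), x3→Out (7); capacity 7 + 7 = 14.
This cut is saturated, so no flow can exceed 14.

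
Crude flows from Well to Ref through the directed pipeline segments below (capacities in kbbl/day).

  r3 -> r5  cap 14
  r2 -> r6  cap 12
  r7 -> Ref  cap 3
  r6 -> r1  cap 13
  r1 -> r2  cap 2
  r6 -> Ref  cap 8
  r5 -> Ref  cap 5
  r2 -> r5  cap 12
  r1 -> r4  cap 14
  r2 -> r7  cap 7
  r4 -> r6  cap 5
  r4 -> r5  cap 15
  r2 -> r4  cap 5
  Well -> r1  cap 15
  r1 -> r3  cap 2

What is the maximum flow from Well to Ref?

Augment Well→r1→r2→r5→Ref: bottleneck 2, flow now 2.
Augment Well→r1→r3→r5→Ref: bottleneck 2, flow now 4.
Augment Well→r1→r4→r5→Ref: bottleneck 1, flow now 5.
Augment Well→r1→r4→r6→Ref: bottleneck 5, flow now 10.
Augment Well→r1→r4→r5→r2→r6→Ref: bottleneck 2, flow now 12. (uses reverse residual edge)
No augmenting path remains; maximum flow = 12.
In the residual graph, reachable from Well: {Well, r1, r3, r4, r5}.
Min-cut edges: r1→r2 (2), r4→r6 (5), r5→Ref (5); capacity 2 + 5 + 5 = 12.
This cut is saturated, so no flow can exceed 12.

12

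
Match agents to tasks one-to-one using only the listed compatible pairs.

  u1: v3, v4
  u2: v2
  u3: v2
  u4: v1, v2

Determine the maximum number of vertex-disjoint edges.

Unit-capacity flow: source→left, listed edges, right→sink; max matching = max flow.
Augmenting path u1→v3 (+1); matched 1.
Augmenting path u2→v2 (+1); matched 2.
Augmenting path u4→v1 (+1); matched 3.
No augmenting path remains; maximum matching = 3.
König certificate: {u1, u4, v2} is a vertex cover of size 3 (every listed pair touches it), so no matching can be larger.

3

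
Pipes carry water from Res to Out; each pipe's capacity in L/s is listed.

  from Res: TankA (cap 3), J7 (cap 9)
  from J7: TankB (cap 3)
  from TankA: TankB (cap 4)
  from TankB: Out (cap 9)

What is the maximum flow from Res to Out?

6

Augment Res→J7→TankB→Out: bottleneck 3, flow now 3.
Augment Res→TankA→TankB→Out: bottleneck 3, flow now 6.
No augmenting path remains; maximum flow = 6.
In the residual graph, reachable from Res: {Res, J7}.
Min-cut edges: Res→TankA (3), J7→TankB (3); capacity 3 + 3 = 6.
This cut is saturated, so no flow can exceed 6.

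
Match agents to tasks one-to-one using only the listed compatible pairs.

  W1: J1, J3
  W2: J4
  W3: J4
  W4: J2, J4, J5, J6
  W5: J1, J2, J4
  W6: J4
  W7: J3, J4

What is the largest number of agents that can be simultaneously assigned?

Unit-capacity flow: source→left, listed edges, right→sink; max matching = max flow.
Augmenting path W1→J1 (+1); matched 1.
Augmenting path W2→J4 (+1); matched 2.
Augmenting path W4→J2 (+1); matched 3.
Augmenting path W7→J3 (+1); matched 4.
Augmenting path W5→J2→W4→J5 (+1); matched 5.
No augmenting path remains; maximum matching = 5.
König certificate: {W1, W4, W5, W7, J4} is a vertex cover of size 5 (every listed pair touches it), so no matching can be larger.

5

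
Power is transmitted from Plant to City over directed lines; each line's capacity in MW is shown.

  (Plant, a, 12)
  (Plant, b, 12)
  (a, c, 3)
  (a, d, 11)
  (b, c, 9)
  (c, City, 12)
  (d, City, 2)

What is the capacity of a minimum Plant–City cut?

Augment Plant→a→c→City: bottleneck 3, flow now 3.
Augment Plant→a→d→City: bottleneck 2, flow now 5.
Augment Plant→b→c→City: bottleneck 9, flow now 14.
No augmenting path remains; maximum flow = 14.
By max-flow min-cut, the minimum cut capacity equals the max flow.
In the residual graph, reachable from Plant: {Plant, a, b, d}.
Min-cut edges: a→c (3), b→c (9), d→City (2); capacity 3 + 9 + 2 = 14.

14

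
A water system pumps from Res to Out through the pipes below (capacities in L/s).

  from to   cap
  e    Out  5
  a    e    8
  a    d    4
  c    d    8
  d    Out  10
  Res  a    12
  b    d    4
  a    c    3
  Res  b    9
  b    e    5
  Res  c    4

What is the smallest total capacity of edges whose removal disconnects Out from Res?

15

Augment Res→a→d→Out: bottleneck 4, flow now 4.
Augment Res→a→e→Out: bottleneck 5, flow now 9.
Augment Res→b→d→Out: bottleneck 4, flow now 13.
Augment Res→c→d→Out: bottleneck 2, flow now 15.
No augmenting path remains; maximum flow = 15.
By max-flow min-cut, the minimum cut capacity equals the max flow.
In the residual graph, reachable from Res: {Res, a, b, c, d, e}.
Min-cut edges: d→Out (10), e→Out (5); capacity 10 + 5 = 15.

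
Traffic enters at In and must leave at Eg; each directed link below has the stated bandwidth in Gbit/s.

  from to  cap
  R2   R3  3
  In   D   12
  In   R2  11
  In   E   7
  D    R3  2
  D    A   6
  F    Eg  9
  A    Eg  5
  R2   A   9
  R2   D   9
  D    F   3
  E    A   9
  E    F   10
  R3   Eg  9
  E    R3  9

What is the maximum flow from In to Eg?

20

Augment In→D→A→Eg: bottleneck 5, flow now 5.
Augment In→D→F→Eg: bottleneck 3, flow now 8.
Augment In→D→R3→Eg: bottleneck 2, flow now 10.
Augment In→R2→R3→Eg: bottleneck 3, flow now 13.
Augment In→E→F→Eg: bottleneck 6, flow now 19.
Augment In→E→R3→Eg: bottleneck 1, flow now 20.
No augmenting path remains; maximum flow = 20.
In the residual graph, reachable from In: {In, D, R2, A}.
Min-cut edges: In→E (7), D→F (3), D→R3 (2), R2→R3 (3), A→Eg (5); capacity 7 + 3 + 2 + 3 + 5 = 20.
This cut is saturated, so no flow can exceed 20.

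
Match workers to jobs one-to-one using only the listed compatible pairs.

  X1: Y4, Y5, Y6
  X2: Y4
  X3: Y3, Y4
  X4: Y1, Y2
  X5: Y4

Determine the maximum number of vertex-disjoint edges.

4

Unit-capacity flow: source→left, listed edges, right→sink; max matching = max flow.
Augmenting path X1→Y4 (+1); matched 1.
Augmenting path X3→Y3 (+1); matched 2.
Augmenting path X4→Y1 (+1); matched 3.
Augmenting path X2→Y4→X1→Y5 (+1); matched 4.
No augmenting path remains; maximum matching = 4.
König certificate: {X1, X3, X4, Y4} is a vertex cover of size 4 (every listed pair touches it), so no matching can be larger.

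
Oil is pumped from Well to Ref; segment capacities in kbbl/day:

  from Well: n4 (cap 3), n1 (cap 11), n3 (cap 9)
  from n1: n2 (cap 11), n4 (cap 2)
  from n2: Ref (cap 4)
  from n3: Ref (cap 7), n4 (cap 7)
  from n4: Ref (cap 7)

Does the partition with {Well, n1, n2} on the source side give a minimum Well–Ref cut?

Given cut capacity: 9 + 3 + 2 + 4 = 18.
Augment Well→n3→Ref: bottleneck 7, flow now 7.
Augment Well→n4→Ref: bottleneck 3, flow now 10.
Augment Well→n1→n2→Ref: bottleneck 4, flow now 14.
Augment Well→n1→n4→Ref: bottleneck 2, flow now 16.
Augment Well→n3→n4→Ref: bottleneck 2, flow now 18.
No augmenting path remains; maximum flow = 18.
Cut capacity 18 equals the max flow, so it is a minimum cut.

Yes — it is a minimum cut (capacity 18).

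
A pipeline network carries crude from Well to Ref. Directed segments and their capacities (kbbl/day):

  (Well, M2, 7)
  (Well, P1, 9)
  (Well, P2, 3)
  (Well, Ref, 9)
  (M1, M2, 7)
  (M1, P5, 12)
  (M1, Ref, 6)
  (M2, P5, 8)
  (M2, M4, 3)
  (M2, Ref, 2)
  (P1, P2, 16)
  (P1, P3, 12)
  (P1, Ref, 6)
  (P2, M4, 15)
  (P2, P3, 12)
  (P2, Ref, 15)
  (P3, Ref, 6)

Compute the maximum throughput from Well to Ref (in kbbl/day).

23

Augment Well→Ref: bottleneck 9, flow now 9.
Augment Well→M2→Ref: bottleneck 2, flow now 11.
Augment Well→P1→Ref: bottleneck 6, flow now 17.
Augment Well→P2→Ref: bottleneck 3, flow now 20.
Augment Well→P1→P2→Ref: bottleneck 3, flow now 23.
No augmenting path remains; maximum flow = 23.
In the residual graph, reachable from Well: {Well, M2, P5, M4}.
Min-cut edges: Well→P1 (9), Well→P2 (3), Well→Ref (9), M2→Ref (2); capacity 9 + 3 + 9 + 2 = 23.
This cut is saturated, so no flow can exceed 23.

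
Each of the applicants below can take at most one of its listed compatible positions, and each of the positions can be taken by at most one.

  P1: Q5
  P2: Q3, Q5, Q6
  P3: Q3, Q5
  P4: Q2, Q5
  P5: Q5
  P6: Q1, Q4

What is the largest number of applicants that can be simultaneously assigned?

Unit-capacity flow: source→left, listed edges, right→sink; max matching = max flow.
Augmenting path P1→Q5 (+1); matched 1.
Augmenting path P2→Q3 (+1); matched 2.
Augmenting path P4→Q2 (+1); matched 3.
Augmenting path P6→Q1 (+1); matched 4.
Augmenting path P3→Q3→P2→Q6 (+1); matched 5.
No augmenting path remains; maximum matching = 5.
König certificate: {P2, P3, P4, P6, Q5} is a vertex cover of size 5 (every listed pair touches it), so no matching can be larger.

5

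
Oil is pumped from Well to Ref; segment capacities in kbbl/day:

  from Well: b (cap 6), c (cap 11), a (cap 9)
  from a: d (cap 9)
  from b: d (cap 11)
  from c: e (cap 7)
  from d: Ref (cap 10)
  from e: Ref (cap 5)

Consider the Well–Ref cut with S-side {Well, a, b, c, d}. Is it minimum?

Given cut capacity: 7 + 10 = 17.
Augment Well→a→d→Ref: bottleneck 9, flow now 9.
Augment Well→b→d→Ref: bottleneck 1, flow now 10.
Augment Well→c→e→Ref: bottleneck 5, flow now 15.
No augmenting path remains; maximum flow = 15.
In the residual graph, reachable from Well: {Well, a, b, c, d, e}.
Min-cut edges: d→Ref (10), e→Ref (5); capacity 10 + 5 = 15.
Cut capacity 17 exceeds the max flow 15, so it is not minimum.

No — its capacity is 17, but the minimum cut has capacity 15.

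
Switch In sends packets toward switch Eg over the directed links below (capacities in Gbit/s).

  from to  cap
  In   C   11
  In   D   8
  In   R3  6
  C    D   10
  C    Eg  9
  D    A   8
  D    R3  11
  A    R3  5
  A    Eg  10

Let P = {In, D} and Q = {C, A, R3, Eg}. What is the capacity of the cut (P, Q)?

36

Edges leaving {In, D}: In→C (11), In→R3 (6), D→A (8), D→R3 (11).
Cut capacity = 11 + 6 + 8 + 11 = 36.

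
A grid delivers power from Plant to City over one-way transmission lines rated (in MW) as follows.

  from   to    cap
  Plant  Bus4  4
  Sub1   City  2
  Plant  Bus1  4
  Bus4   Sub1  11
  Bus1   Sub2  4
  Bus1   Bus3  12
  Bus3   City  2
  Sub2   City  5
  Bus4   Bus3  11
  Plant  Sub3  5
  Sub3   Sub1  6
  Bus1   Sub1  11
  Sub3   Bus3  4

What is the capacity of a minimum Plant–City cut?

Augment Plant→Sub3→Bus3→City: bottleneck 2, flow now 2.
Augment Plant→Sub3→Sub1→City: bottleneck 2, flow now 4.
Augment Plant→Bus1→Sub2→City: bottleneck 4, flow now 8.
No augmenting path remains; maximum flow = 8.
By max-flow min-cut, the minimum cut capacity equals the max flow.
In the residual graph, reachable from Plant: {Plant, Sub3, Bus4, Bus3, Sub1}.
Min-cut edges: Plant→Bus1 (4), Bus3→City (2), Sub1→City (2); capacity 4 + 2 + 2 = 8.

8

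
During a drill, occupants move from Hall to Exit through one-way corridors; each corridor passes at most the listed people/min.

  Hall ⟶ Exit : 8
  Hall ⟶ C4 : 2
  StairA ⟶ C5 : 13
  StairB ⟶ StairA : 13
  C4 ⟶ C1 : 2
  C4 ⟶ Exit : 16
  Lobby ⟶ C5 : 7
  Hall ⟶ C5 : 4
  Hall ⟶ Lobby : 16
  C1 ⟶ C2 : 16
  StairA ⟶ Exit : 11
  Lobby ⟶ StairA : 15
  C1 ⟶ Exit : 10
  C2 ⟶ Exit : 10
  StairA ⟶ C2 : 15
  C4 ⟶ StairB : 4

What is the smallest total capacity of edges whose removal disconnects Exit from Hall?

25

Augment Hall→Exit: bottleneck 8, flow now 8.
Augment Hall→C4→Exit: bottleneck 2, flow now 10.
Augment Hall→Lobby→StairA→Exit: bottleneck 11, flow now 21.
Augment Hall→Lobby→StairA→C2→Exit: bottleneck 4, flow now 25.
No augmenting path remains; maximum flow = 25.
By max-flow min-cut, the minimum cut capacity equals the max flow.
In the residual graph, reachable from Hall: {Hall, Lobby, C5}.
Min-cut edges: Hall→C4 (2), Hall→Exit (8), Lobby→StairA (15); capacity 2 + 8 + 15 = 25.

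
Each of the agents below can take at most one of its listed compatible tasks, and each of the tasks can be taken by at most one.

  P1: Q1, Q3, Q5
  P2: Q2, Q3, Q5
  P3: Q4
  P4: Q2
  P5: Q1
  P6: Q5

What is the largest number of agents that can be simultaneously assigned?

Unit-capacity flow: source→left, listed edges, right→sink; max matching = max flow.
Augmenting path P1→Q1 (+1); matched 1.
Augmenting path P2→Q2 (+1); matched 2.
Augmenting path P3→Q4 (+1); matched 3.
Augmenting path P6→Q5 (+1); matched 4.
Augmenting path P4→Q2→P2→Q3 (+1); matched 5.
No augmenting path remains; maximum matching = 5.
König certificate: {P3, Q1, Q2, Q3, Q5} is a vertex cover of size 5 (every listed pair touches it), so no matching can be larger.

5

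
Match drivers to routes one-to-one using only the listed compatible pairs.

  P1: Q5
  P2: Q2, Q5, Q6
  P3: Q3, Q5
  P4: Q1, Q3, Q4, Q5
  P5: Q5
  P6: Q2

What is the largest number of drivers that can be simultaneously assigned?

Unit-capacity flow: source→left, listed edges, right→sink; max matching = max flow.
Augmenting path P1→Q5 (+1); matched 1.
Augmenting path P2→Q2 (+1); matched 2.
Augmenting path P3→Q3 (+1); matched 3.
Augmenting path P4→Q1 (+1); matched 4.
Augmenting path P6→Q2→P2→Q6 (+1); matched 5.
No augmenting path remains; maximum matching = 5.
König certificate: {P2, P3, P4, P6, Q5} is a vertex cover of size 5 (every listed pair touches it), so no matching can be larger.

5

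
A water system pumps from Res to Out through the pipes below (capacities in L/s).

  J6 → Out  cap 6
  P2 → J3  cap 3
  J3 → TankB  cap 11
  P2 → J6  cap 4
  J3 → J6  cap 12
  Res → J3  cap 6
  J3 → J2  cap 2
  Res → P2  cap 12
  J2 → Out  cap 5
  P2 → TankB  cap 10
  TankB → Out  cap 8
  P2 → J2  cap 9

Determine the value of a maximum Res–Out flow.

Augment Res→P2→J6→Out: bottleneck 4, flow now 4.
Augment Res→P2→TankB→Out: bottleneck 8, flow now 12.
Augment Res→J3→J6→Out: bottleneck 2, flow now 14.
Augment Res→J3→J2→Out: bottleneck 2, flow now 16.
Augment Res→J3→J6→P2→J2→Out: bottleneck 2, flow now 18. (uses reverse residual edge)
No augmenting path remains; maximum flow = 18.
In the residual graph, reachable from Res: {Res}.
Min-cut edges: Res→P2 (12), Res→J3 (6); capacity 12 + 6 = 18.
This cut is saturated, so no flow can exceed 18.

18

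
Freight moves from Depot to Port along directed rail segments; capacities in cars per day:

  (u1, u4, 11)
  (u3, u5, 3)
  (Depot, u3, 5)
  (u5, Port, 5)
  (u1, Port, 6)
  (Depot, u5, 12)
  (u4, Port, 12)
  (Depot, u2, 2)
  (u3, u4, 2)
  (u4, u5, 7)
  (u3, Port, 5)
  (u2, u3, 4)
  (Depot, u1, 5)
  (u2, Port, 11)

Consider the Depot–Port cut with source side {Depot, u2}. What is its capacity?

Edges leaving {Depot, u2}: Depot→u1 (5), Depot→u3 (5), Depot→u5 (12), u2→u3 (4), u2→Port (11).
Cut capacity = 5 + 5 + 12 + 4 + 11 = 37.

37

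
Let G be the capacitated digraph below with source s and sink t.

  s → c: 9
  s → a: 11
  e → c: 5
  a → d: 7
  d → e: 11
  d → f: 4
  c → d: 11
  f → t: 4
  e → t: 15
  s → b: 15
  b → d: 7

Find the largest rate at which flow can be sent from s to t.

Augment s→a→d→e→t: bottleneck 7, flow now 7.
Augment s→b→d→e→t: bottleneck 4, flow now 11.
Augment s→b→d→f→t: bottleneck 3, flow now 14.
Augment s→c→d→f→t: bottleneck 1, flow now 15.
No augmenting path remains; maximum flow = 15.
In the residual graph, reachable from s: {s, a, b, c, d}.
Min-cut edges: d→e (11), d→f (4); capacity 11 + 4 = 15.
This cut is saturated, so no flow can exceed 15.

15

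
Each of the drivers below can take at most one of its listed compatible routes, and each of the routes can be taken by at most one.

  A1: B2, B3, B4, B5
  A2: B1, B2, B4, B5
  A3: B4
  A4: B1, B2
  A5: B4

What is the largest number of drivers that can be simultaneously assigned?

4

Unit-capacity flow: source→left, listed edges, right→sink; max matching = max flow.
Augmenting path A1→B2 (+1); matched 1.
Augmenting path A2→B1 (+1); matched 2.
Augmenting path A3→B4 (+1); matched 3.
Augmenting path A4→B1→A2→B5 (+1); matched 4.
No augmenting path remains; maximum matching = 4.
König certificate: {A1, A2, A4, B4} is a vertex cover of size 4 (every listed pair touches it), so no matching can be larger.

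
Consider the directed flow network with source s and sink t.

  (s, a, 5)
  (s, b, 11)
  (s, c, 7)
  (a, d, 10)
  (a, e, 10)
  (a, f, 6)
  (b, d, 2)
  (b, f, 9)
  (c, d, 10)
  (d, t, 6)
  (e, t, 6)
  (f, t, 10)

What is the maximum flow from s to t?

20

Augment s→a→d→t: bottleneck 5, flow now 5.
Augment s→b→d→t: bottleneck 1, flow now 6.
Augment s→b→f→t: bottleneck 9, flow now 15.
Augment s→b→d→a→e→t: bottleneck 1, flow now 16. (uses reverse residual edge)
Augment s→c→d→a→e→t: bottleneck 4, flow now 20. (uses reverse residual edge)
No augmenting path remains; maximum flow = 20.
In the residual graph, reachable from s: {s, b, c, d}.
Min-cut edges: s→a (5), b→f (9), d→t (6); capacity 5 + 9 + 6 = 20.
This cut is saturated, so no flow can exceed 20.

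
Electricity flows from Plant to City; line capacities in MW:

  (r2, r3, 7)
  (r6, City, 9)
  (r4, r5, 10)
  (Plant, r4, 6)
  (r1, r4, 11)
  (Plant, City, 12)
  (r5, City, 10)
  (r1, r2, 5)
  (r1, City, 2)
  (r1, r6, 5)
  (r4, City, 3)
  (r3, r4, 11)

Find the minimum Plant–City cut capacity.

18

Augment Plant→City: bottleneck 12, flow now 12.
Augment Plant→r4→City: bottleneck 3, flow now 15.
Augment Plant→r4→r5→City: bottleneck 3, flow now 18.
No augmenting path remains; maximum flow = 18.
By max-flow min-cut, the minimum cut capacity equals the max flow.
In the residual graph, reachable from Plant: {Plant}.
Min-cut edges: Plant→r4 (6), Plant→City (12); capacity 6 + 12 = 18.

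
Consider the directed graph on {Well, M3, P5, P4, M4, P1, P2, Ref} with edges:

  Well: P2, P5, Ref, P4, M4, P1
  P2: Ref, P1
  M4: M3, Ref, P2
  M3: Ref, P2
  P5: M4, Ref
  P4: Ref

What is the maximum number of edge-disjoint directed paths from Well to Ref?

Assign every edge capacity 1; by Menger, the answer equals the max flow.
Path Well→Ref (+1); total 1.
Path Well→P5→Ref (+1); total 2.
Path Well→P4→Ref (+1); total 3.
Path Well→M4→Ref (+1); total 4.
Path Well→P2→Ref (+1); total 5.
No residual Well→Ref path; max flow = 5.
Certifying cut of size 5: {Well→M4, Well→P2, Well→P4, Well→P5, Well→Ref}.

5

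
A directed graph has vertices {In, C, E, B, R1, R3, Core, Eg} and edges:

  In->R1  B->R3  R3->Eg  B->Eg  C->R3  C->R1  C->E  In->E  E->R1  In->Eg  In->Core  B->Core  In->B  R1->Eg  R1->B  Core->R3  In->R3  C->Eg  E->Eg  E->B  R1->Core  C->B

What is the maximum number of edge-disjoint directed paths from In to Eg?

Assign every edge capacity 1; by Menger, the answer equals the max flow.
Path In→Eg (+1); total 1.
Path In→E→Eg (+1); total 2.
Path In→B→Eg (+1); total 3.
Path In→R1→Eg (+1); total 4.
Path In→R3→Eg (+1); total 5.
No residual In→Eg path; max flow = 5.
Certifying cut of size 5: {In→B, In→E, In→Eg, In→R1, R3→Eg}.

5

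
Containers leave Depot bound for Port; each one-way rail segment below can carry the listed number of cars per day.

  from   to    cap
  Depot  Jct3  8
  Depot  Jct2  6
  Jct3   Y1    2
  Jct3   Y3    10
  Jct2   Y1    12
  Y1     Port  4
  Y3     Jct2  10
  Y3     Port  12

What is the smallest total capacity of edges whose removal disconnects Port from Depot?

12

Augment Depot→Jct3→Y1→Port: bottleneck 2, flow now 2.
Augment Depot→Jct3→Y3→Port: bottleneck 6, flow now 8.
Augment Depot→Jct2→Y1→Port: bottleneck 2, flow now 10.
Augment Depot→Jct2→Y1→Jct3→Y3→Port: bottleneck 2, flow now 12. (uses reverse residual edge)
No augmenting path remains; maximum flow = 12.
By max-flow min-cut, the minimum cut capacity equals the max flow.
In the residual graph, reachable from Depot: {Depot, Jct2, Y1}.
Min-cut edges: Depot→Jct3 (8), Y1→Port (4); capacity 8 + 4 = 12.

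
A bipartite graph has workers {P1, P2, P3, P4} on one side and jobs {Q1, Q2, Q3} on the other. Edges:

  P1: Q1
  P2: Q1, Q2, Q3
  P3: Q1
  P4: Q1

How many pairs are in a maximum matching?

Unit-capacity flow: source→left, listed edges, right→sink; max matching = max flow.
Augmenting path P1→Q1 (+1); matched 1.
Augmenting path P2→Q2 (+1); matched 2.
No augmenting path remains; maximum matching = 2.
König certificate: {P2, Q1} is a vertex cover of size 2 (every listed pair touches it), so no matching can be larger.

2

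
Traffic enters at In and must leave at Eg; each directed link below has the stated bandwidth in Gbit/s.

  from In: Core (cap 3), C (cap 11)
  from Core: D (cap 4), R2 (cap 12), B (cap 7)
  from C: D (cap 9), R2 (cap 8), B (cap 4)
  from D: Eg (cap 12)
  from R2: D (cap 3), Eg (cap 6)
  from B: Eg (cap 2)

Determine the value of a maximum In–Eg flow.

14

Augment In→Core→D→Eg: bottleneck 3, flow now 3.
Augment In→C→D→Eg: bottleneck 9, flow now 12.
Augment In→C→R2→Eg: bottleneck 2, flow now 14.
No augmenting path remains; maximum flow = 14.
In the residual graph, reachable from In: {In}.
Min-cut edges: In→Core (3), In→C (11); capacity 3 + 11 = 14.
This cut is saturated, so no flow can exceed 14.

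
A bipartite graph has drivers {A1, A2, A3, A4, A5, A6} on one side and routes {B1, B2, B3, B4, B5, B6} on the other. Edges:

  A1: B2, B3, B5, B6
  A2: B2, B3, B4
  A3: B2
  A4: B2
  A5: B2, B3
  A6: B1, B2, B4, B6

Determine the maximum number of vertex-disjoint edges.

Unit-capacity flow: source→left, listed edges, right→sink; max matching = max flow.
Augmenting path A1→B2 (+1); matched 1.
Augmenting path A2→B3 (+1); matched 2.
Augmenting path A6→B1 (+1); matched 3.
Augmenting path A3→B2→A1→B5 (+1); matched 4.
Augmenting path A5→B3→A2→B4 (+1); matched 5.
No augmenting path remains; maximum matching = 5.
König certificate: {A1, A2, A5, A6, B2} is a vertex cover of size 5 (every listed pair touches it), so no matching can be larger.

5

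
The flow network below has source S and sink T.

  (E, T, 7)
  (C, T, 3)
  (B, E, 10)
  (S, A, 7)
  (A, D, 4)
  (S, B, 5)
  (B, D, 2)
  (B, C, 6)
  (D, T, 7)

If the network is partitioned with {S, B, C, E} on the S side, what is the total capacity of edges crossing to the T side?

19

Edges leaving {S, B, C, E}: S→A (7), B→D (2), C→T (3), E→T (7).
Cut capacity = 7 + 2 + 3 + 7 = 19.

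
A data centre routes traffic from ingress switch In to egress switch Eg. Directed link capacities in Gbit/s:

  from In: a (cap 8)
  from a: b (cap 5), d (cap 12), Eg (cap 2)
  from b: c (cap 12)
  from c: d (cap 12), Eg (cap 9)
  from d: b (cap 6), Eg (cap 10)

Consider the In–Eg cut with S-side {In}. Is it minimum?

Yes — it is a minimum cut (capacity 8).

Given cut capacity: 8 = 8.
Augment In→a→Eg: bottleneck 2, flow now 2.
Augment In→a→d→Eg: bottleneck 6, flow now 8.
No augmenting path remains; maximum flow = 8.
Cut capacity 8 equals the max flow, so it is a minimum cut.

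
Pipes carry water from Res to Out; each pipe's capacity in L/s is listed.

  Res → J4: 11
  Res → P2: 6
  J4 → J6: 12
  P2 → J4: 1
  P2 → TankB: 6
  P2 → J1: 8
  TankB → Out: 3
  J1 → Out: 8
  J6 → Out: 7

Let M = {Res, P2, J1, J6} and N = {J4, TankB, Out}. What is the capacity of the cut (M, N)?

Edges leaving {Res, P2, J1, J6}: Res→J4 (11), P2→J4 (1), P2→TankB (6), J1→Out (8), J6→Out (7).
Cut capacity = 11 + 1 + 6 + 8 + 7 = 33.

33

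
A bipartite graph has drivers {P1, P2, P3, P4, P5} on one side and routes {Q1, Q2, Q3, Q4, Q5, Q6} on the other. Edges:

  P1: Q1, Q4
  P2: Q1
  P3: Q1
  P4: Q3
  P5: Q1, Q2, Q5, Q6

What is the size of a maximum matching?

4

Unit-capacity flow: source→left, listed edges, right→sink; max matching = max flow.
Augmenting path P1→Q1 (+1); matched 1.
Augmenting path P4→Q3 (+1); matched 2.
Augmenting path P5→Q2 (+1); matched 3.
Augmenting path P2→Q1→P1→Q4 (+1); matched 4.
No augmenting path remains; maximum matching = 4.
König certificate: {P1, P4, P5, Q1} is a vertex cover of size 4 (every listed pair touches it), so no matching can be larger.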